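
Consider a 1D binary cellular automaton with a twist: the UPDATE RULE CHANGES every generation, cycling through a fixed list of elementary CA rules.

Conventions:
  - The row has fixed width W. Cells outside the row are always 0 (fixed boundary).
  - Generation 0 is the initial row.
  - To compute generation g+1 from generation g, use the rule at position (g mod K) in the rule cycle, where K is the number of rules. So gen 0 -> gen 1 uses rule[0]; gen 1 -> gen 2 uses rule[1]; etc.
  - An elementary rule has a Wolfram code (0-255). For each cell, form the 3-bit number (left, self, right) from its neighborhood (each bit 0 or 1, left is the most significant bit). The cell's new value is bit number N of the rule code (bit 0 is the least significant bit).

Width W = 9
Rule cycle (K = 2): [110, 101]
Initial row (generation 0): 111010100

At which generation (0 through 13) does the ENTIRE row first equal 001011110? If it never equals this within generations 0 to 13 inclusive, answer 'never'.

Answer: never

Derivation:
Gen 0: 111010100
Gen 1 (rule 110): 101111100
Gen 2 (rule 101): 110000101
Gen 3 (rule 110): 110001111
Gen 4 (rule 101): 010100001
Gen 5 (rule 110): 111100011
Gen 6 (rule 101): 000101001
Gen 7 (rule 110): 001111011
Gen 8 (rule 101): 100001101
Gen 9 (rule 110): 100011111
Gen 10 (rule 101): 101000001
Gen 11 (rule 110): 111000011
Gen 12 (rule 101): 001011001
Gen 13 (rule 110): 011111011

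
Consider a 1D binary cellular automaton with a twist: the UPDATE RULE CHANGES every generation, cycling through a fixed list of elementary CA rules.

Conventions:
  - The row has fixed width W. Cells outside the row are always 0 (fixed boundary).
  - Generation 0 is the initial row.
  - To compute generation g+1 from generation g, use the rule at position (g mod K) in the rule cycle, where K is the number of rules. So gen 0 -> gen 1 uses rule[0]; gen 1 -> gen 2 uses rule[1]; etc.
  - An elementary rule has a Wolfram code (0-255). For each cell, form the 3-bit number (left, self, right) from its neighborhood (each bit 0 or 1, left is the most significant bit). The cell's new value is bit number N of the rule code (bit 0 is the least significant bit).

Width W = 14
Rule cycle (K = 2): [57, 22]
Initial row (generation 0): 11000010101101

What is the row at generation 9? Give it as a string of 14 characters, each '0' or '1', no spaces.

Gen 0: 11000010101101
Gen 1 (rule 57): 10111001011010
Gen 2 (rule 22): 10000111000011
Gen 3 (rule 57): 01110100111010
Gen 4 (rule 22): 10000111000011
Gen 5 (rule 57): 01110100111010
Gen 6 (rule 22): 10000111000011
Gen 7 (rule 57): 01110100111010
Gen 8 (rule 22): 10000111000011
Gen 9 (rule 57): 01110100111010

Answer: 01110100111010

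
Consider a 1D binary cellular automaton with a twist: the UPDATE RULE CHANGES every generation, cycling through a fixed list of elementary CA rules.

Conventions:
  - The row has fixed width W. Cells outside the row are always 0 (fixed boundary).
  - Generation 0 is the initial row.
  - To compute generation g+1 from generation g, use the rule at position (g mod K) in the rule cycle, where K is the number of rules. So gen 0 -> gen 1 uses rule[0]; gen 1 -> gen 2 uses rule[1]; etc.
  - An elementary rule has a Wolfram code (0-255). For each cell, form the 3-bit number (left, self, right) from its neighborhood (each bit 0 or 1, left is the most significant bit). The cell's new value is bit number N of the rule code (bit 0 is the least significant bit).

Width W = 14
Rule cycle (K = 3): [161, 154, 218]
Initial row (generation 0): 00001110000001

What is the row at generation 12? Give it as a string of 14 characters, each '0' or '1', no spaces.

Gen 0: 00001110000001
Gen 1 (rule 161): 11100100111100
Gen 2 (rule 154): 11011011111010
Gen 3 (rule 218): 11011011111001
Gen 4 (rule 161): 00100101110000
Gen 5 (rule 154): 01011001101000
Gen 6 (rule 218): 10011111100100
Gen 7 (rule 161): 00001111000001
Gen 8 (rule 154): 00011110100010
Gen 9 (rule 218): 00111110010101
Gen 10 (rule 161): 10011100001010
Gen 11 (rule 154): 01111010010001
Gen 12 (rule 218): 11111001101010

Answer: 11111001101010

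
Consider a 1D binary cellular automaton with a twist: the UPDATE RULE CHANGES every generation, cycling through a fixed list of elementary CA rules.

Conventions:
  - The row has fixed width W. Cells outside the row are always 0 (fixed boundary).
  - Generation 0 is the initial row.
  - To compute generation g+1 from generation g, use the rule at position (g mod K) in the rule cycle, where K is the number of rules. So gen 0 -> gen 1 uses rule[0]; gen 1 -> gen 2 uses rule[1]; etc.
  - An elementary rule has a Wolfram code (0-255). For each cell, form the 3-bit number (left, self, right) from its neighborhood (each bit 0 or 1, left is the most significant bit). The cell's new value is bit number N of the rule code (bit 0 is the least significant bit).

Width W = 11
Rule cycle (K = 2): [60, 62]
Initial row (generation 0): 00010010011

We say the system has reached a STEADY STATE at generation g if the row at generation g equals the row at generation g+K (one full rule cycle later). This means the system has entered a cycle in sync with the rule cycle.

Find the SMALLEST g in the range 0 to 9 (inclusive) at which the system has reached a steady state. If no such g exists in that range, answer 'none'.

Answer: none

Derivation:
Gen 0: 00010010011
Gen 1 (rule 60): 00011011010
Gen 2 (rule 62): 00110110111
Gen 3 (rule 60): 00101101100
Gen 4 (rule 62): 01111011010
Gen 5 (rule 60): 01000110111
Gen 6 (rule 62): 11101101100
Gen 7 (rule 60): 10011011010
Gen 8 (rule 62): 11110110111
Gen 9 (rule 60): 10001101100
Gen 10 (rule 62): 11011011010
Gen 11 (rule 60): 10110110111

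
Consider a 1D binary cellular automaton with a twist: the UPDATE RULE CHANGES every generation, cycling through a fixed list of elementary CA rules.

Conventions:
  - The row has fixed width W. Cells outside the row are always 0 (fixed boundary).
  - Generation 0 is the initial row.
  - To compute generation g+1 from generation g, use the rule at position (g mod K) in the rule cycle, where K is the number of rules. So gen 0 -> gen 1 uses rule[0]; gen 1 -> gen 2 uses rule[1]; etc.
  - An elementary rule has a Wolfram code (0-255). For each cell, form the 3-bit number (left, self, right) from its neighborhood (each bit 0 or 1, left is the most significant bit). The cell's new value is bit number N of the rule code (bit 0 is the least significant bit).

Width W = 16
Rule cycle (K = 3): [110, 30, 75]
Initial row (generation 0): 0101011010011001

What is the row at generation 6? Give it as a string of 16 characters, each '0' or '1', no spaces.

Gen 0: 0101011010011001
Gen 1 (rule 110): 1111111110111011
Gen 2 (rule 30): 1000000000100010
Gen 3 (rule 75): 0011111111001100
Gen 4 (rule 110): 0110000001011100
Gen 5 (rule 30): 1101000011010010
Gen 6 (rule 75): 1100011111000100

Answer: 1100011111000100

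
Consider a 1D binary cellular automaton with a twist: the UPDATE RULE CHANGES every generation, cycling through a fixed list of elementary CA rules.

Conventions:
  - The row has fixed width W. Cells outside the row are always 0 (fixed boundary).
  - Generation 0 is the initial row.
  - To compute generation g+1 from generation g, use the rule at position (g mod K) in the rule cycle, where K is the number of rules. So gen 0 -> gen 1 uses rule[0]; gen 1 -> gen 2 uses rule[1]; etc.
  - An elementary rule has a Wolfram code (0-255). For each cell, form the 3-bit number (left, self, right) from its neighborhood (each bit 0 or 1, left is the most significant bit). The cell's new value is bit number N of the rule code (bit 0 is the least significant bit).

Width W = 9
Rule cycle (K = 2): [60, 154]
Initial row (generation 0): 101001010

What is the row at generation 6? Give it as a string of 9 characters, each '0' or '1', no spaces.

Gen 0: 101001010
Gen 1 (rule 60): 111101111
Gen 2 (rule 154): 111001110
Gen 3 (rule 60): 100101001
Gen 4 (rule 154): 011000110
Gen 5 (rule 60): 010100101
Gen 6 (rule 154): 100011000

Answer: 100011000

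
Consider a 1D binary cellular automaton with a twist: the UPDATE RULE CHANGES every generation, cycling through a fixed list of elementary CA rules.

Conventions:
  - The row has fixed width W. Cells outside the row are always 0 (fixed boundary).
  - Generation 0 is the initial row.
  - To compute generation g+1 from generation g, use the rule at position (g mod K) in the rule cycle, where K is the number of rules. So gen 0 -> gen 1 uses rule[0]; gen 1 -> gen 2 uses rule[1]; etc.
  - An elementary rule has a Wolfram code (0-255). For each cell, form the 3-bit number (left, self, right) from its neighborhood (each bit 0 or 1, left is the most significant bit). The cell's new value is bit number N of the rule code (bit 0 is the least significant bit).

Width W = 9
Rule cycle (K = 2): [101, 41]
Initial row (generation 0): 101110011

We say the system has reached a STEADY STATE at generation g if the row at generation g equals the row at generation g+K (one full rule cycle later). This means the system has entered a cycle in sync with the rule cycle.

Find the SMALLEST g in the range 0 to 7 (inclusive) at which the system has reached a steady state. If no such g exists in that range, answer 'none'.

Answer: none

Derivation:
Gen 0: 101110011
Gen 1 (rule 101): 110010001
Gen 2 (rule 41): 100000100
Gen 3 (rule 101): 101110101
Gen 4 (rule 41): 011001010
Gen 5 (rule 101): 001001110
Gen 6 (rule 41): 100001000
Gen 7 (rule 101): 101101011
Gen 8 (rule 41): 011010110
Gen 9 (rule 101): 001111010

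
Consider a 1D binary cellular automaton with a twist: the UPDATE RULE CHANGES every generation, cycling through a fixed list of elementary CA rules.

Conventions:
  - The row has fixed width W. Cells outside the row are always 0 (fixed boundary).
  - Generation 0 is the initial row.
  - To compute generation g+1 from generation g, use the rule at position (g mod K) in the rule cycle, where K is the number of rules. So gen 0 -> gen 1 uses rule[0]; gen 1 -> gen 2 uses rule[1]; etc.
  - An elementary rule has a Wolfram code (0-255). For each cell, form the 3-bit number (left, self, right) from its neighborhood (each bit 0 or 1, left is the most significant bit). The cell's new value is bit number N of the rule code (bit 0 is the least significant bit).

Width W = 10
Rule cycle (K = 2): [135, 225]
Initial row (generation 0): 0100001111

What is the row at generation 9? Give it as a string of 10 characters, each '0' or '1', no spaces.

Answer: 1000101010

Derivation:
Gen 0: 0100001111
Gen 1 (rule 135): 1101110110
Gen 2 (rule 225): 0110111010
Gen 3 (rule 135): 1000010010
Gen 4 (rule 225): 0011000000
Gen 5 (rule 135): 1100011111
Gen 6 (rule 225): 0101001111
Gen 7 (rule 135): 1101010110
Gen 8 (rule 225): 0110101010
Gen 9 (rule 135): 1000101010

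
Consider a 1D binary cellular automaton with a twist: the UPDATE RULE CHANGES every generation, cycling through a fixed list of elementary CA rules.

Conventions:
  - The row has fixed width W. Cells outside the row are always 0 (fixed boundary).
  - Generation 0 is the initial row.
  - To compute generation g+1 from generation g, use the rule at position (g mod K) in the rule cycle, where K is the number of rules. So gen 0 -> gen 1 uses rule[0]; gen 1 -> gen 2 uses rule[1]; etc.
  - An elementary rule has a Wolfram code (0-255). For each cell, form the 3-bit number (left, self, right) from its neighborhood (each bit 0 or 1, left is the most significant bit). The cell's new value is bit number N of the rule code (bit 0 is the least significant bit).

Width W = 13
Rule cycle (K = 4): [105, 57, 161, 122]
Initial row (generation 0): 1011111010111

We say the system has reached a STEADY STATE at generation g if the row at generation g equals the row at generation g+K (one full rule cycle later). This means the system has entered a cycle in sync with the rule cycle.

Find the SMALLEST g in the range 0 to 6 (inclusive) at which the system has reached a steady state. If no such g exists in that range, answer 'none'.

Gen 0: 1011111010111
Gen 1 (rule 105): 0110001101101
Gen 2 (rule 57): 0101101011010
Gen 3 (rule 161): 0010010100100
Gen 4 (rule 122): 0101101011010
Gen 5 (rule 105): 0011110111100
Gen 6 (rule 57): 1010001100011
Gen 7 (rule 161): 0100100001000
Gen 8 (rule 122): 1011010010100
Gen 9 (rule 105): 0111100001001
Gen 10 (rule 57): 0100011100100

Answer: none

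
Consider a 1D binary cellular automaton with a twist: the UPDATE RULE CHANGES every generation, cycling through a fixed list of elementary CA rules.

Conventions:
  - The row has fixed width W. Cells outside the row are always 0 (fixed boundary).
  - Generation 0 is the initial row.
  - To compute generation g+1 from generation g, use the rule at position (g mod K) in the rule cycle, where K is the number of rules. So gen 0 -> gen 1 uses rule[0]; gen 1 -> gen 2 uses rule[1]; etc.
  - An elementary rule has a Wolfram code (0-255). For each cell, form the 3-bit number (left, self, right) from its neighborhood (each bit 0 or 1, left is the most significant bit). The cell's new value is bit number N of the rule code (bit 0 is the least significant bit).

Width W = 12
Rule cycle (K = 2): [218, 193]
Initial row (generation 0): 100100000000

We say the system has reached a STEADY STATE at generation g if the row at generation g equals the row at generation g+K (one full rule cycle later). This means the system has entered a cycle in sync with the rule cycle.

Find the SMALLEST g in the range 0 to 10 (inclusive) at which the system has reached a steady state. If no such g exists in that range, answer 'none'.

Answer: 7

Derivation:
Gen 0: 100100000000
Gen 1 (rule 218): 011010000000
Gen 2 (rule 193): 001000111111
Gen 3 (rule 218): 010101111111
Gen 4 (rule 193): 000000111111
Gen 5 (rule 218): 000001111111
Gen 6 (rule 193): 111100111111
Gen 7 (rule 218): 111111111111
Gen 8 (rule 193): 011111111111
Gen 9 (rule 218): 111111111111
Gen 10 (rule 193): 011111111111
Gen 11 (rule 218): 111111111111
Gen 12 (rule 193): 011111111111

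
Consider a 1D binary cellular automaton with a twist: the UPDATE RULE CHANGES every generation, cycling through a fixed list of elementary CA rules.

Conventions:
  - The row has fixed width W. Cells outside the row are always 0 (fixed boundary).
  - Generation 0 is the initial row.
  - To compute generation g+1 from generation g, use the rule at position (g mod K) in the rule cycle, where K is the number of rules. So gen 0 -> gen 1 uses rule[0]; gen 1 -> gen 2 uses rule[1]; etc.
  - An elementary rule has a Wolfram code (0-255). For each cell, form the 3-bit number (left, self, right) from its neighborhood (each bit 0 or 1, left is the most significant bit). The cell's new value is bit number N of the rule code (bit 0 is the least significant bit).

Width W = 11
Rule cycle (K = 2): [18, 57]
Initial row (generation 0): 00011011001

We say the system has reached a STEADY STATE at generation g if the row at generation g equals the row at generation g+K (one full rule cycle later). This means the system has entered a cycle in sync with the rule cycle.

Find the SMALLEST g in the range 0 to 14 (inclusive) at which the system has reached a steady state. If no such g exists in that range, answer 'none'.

Gen 0: 00011011001
Gen 1 (rule 18): 00100000110
Gen 2 (rule 57): 10011110101
Gen 3 (rule 18): 01100000000
Gen 4 (rule 57): 01011111111
Gen 5 (rule 18): 10000000000
Gen 6 (rule 57): 01111111111
Gen 7 (rule 18): 10000000000
Gen 8 (rule 57): 01111111111
Gen 9 (rule 18): 10000000000
Gen 10 (rule 57): 01111111111
Gen 11 (rule 18): 10000000000
Gen 12 (rule 57): 01111111111
Gen 13 (rule 18): 10000000000
Gen 14 (rule 57): 01111111111
Gen 15 (rule 18): 10000000000
Gen 16 (rule 57): 01111111111

Answer: 5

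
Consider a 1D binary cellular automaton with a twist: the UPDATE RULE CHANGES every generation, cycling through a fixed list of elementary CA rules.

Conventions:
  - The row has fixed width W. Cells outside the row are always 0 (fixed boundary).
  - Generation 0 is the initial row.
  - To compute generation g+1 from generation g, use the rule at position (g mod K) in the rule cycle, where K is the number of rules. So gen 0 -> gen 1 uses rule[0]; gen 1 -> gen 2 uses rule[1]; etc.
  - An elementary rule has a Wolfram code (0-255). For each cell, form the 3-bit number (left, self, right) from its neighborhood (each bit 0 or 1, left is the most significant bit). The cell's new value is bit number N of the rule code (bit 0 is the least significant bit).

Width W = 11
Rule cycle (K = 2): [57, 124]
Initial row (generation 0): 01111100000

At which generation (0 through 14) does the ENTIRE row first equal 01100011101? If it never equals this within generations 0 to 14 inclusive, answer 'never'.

Answer: 6

Derivation:
Gen 0: 01111100000
Gen 1 (rule 57): 01000011111
Gen 2 (rule 124): 01100010001
Gen 3 (rule 57): 01011001100
Gen 4 (rule 124): 01111101110
Gen 5 (rule 57): 01000011001
Gen 6 (rule 124): 01100011101
Gen 7 (rule 57): 01011010010
Gen 8 (rule 124): 01111111011
Gen 9 (rule 57): 01000000110
Gen 10 (rule 124): 01100000111
Gen 11 (rule 57): 01011110100
Gen 12 (rule 124): 01110011110
Gen 13 (rule 57): 01001010001
Gen 14 (rule 124): 01101111001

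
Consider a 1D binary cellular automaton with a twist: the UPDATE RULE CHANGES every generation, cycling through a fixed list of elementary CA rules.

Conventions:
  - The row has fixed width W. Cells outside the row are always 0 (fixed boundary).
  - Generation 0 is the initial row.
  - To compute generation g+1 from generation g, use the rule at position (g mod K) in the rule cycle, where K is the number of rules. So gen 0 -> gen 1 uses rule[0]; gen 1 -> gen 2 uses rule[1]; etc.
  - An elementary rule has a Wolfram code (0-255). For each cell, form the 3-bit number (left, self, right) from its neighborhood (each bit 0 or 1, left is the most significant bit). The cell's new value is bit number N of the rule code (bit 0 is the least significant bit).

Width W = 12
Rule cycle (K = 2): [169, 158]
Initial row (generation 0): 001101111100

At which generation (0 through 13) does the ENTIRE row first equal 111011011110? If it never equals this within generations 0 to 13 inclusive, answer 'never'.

Gen 0: 001101111100
Gen 1 (rule 169): 101011111001
Gen 2 (rule 158): 101011110111
Gen 3 (rule 169): 010111101110
Gen 4 (rule 158): 110111001101
Gen 5 (rule 169): 101110001010
Gen 6 (rule 158): 101101011011
Gen 7 (rule 169): 011010110110
Gen 8 (rule 158): 110010100101
Gen 9 (rule 169): 100001000010
Gen 10 (rule 158): 110011100111
Gen 11 (rule 169): 100011000110
Gen 12 (rule 158): 110110101101
Gen 13 (rule 169): 101101011010

Answer: never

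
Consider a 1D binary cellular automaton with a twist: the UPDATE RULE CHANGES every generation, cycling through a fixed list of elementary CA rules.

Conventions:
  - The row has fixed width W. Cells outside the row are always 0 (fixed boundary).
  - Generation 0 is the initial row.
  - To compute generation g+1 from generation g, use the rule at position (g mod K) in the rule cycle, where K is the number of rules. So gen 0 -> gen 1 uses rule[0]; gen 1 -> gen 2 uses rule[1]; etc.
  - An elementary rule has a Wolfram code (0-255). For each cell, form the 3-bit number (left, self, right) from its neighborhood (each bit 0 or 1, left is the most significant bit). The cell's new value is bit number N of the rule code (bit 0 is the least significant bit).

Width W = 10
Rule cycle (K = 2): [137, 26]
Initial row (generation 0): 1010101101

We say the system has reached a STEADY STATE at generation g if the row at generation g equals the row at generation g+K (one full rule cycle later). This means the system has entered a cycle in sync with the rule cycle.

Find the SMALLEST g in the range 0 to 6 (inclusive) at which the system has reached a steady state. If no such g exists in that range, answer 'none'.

Gen 0: 1010101101
Gen 1 (rule 137): 0000001000
Gen 2 (rule 26): 0000010100
Gen 3 (rule 137): 1111000001
Gen 4 (rule 26): 1000100010
Gen 5 (rule 137): 0010001000
Gen 6 (rule 26): 0101010100
Gen 7 (rule 137): 0000000001
Gen 8 (rule 26): 0000000010

Answer: none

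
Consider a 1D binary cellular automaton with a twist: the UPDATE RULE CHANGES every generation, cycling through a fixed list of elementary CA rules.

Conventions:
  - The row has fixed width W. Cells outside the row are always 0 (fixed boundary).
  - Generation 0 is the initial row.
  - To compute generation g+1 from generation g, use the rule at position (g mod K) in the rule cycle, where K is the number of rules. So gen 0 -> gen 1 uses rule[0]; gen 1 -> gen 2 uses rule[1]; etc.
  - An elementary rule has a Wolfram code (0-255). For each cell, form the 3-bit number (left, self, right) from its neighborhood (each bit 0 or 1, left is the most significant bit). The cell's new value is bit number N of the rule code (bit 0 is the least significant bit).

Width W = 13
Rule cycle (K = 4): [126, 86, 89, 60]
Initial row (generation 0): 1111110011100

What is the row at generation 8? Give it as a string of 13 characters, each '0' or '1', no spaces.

Gen 0: 1111110011100
Gen 1 (rule 126): 1000011110110
Gen 2 (rule 86): 1100100010011
Gen 3 (rule 89): 1110011001011
Gen 4 (rule 60): 1001010101110
Gen 5 (rule 126): 1111111111011
Gen 6 (rule 86): 0000000001001
Gen 7 (rule 89): 1111111100100
Gen 8 (rule 60): 1000000010110

Answer: 1000000010110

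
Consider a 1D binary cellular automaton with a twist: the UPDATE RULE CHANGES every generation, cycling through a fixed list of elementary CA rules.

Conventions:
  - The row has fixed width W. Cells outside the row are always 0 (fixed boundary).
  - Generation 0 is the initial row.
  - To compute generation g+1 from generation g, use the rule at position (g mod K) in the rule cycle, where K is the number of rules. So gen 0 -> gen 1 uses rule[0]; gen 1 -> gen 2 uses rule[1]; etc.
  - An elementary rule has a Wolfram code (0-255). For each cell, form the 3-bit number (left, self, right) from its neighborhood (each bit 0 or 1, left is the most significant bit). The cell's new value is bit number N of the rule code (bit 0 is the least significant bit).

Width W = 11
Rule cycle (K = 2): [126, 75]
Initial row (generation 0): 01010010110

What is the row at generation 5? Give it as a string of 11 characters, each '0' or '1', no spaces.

Gen 0: 01010010110
Gen 1 (rule 126): 11111111111
Gen 2 (rule 75): 10000000001
Gen 3 (rule 126): 11000000011
Gen 4 (rule 75): 11011111111
Gen 5 (rule 126): 11110000001

Answer: 11110000001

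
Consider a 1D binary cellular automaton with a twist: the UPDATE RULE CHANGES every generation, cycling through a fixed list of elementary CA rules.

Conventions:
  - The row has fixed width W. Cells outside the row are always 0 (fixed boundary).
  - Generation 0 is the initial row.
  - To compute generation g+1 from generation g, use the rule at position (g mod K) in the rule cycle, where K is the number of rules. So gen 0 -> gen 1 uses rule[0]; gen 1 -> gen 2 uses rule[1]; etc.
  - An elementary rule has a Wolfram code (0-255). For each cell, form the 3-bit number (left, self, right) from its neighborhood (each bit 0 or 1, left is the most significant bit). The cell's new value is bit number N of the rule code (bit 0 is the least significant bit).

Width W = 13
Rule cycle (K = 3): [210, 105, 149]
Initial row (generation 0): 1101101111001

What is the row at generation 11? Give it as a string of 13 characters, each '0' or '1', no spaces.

Answer: 0001011101010

Derivation:
Gen 0: 1101101111001
Gen 1 (rule 210): 0100100111110
Gen 2 (rule 105): 0000000100010
Gen 3 (rule 149): 1111110111011
Gen 4 (rule 210): 0111110011001
Gen 5 (rule 105): 0100010011000
Gen 6 (rule 149): 0111011000111
Gen 7 (rule 210): 1011001101011
Gen 8 (rule 105): 0111001110111
Gen 9 (rule 149): 0010100100010
Gen 10 (rule 210): 0100011010101
Gen 11 (rule 105): 0001011101010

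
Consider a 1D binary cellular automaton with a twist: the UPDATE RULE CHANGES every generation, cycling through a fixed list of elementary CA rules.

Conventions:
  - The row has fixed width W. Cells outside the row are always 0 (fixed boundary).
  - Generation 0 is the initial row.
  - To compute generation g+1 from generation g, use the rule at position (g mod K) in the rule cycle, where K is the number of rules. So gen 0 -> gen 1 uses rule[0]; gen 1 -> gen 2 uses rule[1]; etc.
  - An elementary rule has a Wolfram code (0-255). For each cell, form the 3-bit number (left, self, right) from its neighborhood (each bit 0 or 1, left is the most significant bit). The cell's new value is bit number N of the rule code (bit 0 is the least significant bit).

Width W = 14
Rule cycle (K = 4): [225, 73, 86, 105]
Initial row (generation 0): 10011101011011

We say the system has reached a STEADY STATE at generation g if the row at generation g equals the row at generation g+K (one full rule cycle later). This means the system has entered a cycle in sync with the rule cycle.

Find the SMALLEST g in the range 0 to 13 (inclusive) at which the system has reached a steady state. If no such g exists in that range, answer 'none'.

Answer: none

Derivation:
Gen 0: 10011101011011
Gen 1 (rule 225): 00001110101101
Gen 2 (rule 73): 11101010001100
Gen 3 (rule 86): 00101011010110
Gen 4 (rule 105): 10010111101110
Gen 5 (rule 225): 00001011110110
Gen 6 (rule 73): 11100010010110
Gen 7 (rule 86): 00110111110011
Gen 8 (rule 105): 10111100010011
Gen 9 (rule 225): 01011101000001
Gen 10 (rule 73): 00010100011100
Gen 11 (rule 86): 00110110100110
Gen 12 (rule 105): 10111111000110
Gen 13 (rule 225): 01011111010010
Gen 14 (rule 73): 00010001000000
Gen 15 (rule 86): 00111011100000
Gen 16 (rule 105): 10101110101111
Gen 17 (rule 225): 01010111010111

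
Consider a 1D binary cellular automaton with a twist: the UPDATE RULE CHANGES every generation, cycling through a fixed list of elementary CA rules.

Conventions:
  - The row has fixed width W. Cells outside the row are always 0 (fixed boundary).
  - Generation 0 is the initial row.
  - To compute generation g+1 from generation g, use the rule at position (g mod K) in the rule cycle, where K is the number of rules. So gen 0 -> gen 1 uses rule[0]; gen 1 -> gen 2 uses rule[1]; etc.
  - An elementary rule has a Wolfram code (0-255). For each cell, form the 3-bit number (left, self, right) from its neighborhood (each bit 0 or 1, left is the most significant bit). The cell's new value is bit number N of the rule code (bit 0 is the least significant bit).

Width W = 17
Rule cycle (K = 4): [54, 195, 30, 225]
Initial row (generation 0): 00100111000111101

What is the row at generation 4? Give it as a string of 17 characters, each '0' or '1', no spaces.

Gen 0: 00100111000111101
Gen 1 (rule 54): 01111000101000011
Gen 2 (rule 195): 10111011000011101
Gen 3 (rule 30): 10100010100110001
Gen 4 (rule 225): 01001001000010100

Answer: 01001001000010100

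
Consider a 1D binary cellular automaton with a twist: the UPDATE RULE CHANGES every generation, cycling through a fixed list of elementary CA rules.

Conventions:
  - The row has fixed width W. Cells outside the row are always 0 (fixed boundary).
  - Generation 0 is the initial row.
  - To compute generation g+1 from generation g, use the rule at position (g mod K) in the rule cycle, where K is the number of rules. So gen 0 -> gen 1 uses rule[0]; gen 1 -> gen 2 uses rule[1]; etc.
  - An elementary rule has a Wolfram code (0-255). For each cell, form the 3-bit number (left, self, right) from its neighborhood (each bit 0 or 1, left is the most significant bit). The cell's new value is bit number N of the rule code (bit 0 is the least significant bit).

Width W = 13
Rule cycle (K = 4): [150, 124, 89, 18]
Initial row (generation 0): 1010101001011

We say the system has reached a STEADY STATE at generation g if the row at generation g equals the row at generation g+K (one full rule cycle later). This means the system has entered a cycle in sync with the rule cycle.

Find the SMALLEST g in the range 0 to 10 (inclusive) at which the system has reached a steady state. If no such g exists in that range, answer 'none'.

Answer: 8

Derivation:
Gen 0: 1010101001011
Gen 1 (rule 150): 1010101111000
Gen 2 (rule 124): 1111111001100
Gen 3 (rule 89): 1000001101111
Gen 4 (rule 18): 0100010000000
Gen 5 (rule 150): 1110111000000
Gen 6 (rule 124): 1011101100000
Gen 7 (rule 89): 0010101111111
Gen 8 (rule 18): 0100000000000
Gen 9 (rule 150): 1110000000000
Gen 10 (rule 124): 1011000000000
Gen 11 (rule 89): 0011111111111
Gen 12 (rule 18): 0100000000000
Gen 13 (rule 150): 1110000000000
Gen 14 (rule 124): 1011000000000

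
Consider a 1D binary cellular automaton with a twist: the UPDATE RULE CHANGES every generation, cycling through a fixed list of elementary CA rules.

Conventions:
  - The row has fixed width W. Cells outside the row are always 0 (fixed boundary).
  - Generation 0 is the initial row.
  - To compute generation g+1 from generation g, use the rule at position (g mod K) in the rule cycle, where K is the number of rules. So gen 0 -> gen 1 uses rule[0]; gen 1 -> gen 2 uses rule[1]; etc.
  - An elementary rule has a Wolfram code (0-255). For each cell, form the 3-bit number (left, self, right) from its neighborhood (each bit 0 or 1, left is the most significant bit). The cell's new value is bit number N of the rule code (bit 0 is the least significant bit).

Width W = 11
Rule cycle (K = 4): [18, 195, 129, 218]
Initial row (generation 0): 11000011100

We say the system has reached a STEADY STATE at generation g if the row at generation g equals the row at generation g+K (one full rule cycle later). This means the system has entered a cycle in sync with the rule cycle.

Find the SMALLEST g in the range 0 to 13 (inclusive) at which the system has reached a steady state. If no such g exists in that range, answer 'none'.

Answer: 8

Derivation:
Gen 0: 11000011100
Gen 1 (rule 18): 00100100010
Gen 2 (rule 195): 11001001100
Gen 3 (rule 129): 00000000001
Gen 4 (rule 218): 00000000010
Gen 5 (rule 18): 00000000101
Gen 6 (rule 195): 11111111000
Gen 7 (rule 129): 01111110011
Gen 8 (rule 218): 11111111111
Gen 9 (rule 18): 00000000000
Gen 10 (rule 195): 11111111111
Gen 11 (rule 129): 01111111110
Gen 12 (rule 218): 11111111111
Gen 13 (rule 18): 00000000000
Gen 14 (rule 195): 11111111111
Gen 15 (rule 129): 01111111110
Gen 16 (rule 218): 11111111111
Gen 17 (rule 18): 00000000000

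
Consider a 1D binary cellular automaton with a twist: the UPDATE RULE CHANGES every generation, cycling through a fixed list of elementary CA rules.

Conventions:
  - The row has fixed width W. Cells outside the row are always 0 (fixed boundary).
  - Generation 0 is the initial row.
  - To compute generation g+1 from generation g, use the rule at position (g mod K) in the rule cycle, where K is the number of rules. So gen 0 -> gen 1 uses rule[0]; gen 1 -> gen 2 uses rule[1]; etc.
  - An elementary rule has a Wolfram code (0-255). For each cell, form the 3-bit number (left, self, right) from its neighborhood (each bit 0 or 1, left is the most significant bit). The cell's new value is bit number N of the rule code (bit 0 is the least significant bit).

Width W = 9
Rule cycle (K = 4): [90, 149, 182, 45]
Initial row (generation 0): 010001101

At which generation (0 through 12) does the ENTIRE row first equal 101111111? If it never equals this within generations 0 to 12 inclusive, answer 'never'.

Gen 0: 010001101
Gen 1 (rule 90): 101011100
Gen 2 (rule 149): 101001011
Gen 3 (rule 182): 111111100
Gen 4 (rule 45): 100000001
Gen 5 (rule 90): 010000010
Gen 6 (rule 149): 011111011
Gen 7 (rule 182): 101110100
Gen 8 (rule 45): 111001101
Gen 9 (rule 90): 101111100
Gen 10 (rule 149): 100111011
Gen 11 (rule 182): 111010100
Gen 12 (rule 45): 100111101

Answer: never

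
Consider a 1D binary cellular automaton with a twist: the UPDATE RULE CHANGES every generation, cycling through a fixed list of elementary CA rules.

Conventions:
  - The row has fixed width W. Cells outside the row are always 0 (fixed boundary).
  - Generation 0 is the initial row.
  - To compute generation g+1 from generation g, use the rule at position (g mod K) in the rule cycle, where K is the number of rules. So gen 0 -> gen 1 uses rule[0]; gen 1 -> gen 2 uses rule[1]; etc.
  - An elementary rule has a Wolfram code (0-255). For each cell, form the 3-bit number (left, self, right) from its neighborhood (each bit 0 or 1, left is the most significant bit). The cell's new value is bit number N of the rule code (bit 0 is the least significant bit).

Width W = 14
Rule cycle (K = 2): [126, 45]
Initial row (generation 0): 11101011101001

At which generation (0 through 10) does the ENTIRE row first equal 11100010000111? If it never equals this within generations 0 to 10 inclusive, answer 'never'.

Gen 0: 11101011101001
Gen 1 (rule 126): 10111110111111
Gen 2 (rule 45): 11100001100000
Gen 3 (rule 126): 10110011110000
Gen 4 (rule 45): 11100010000111
Gen 5 (rule 126): 10110111001101
Gen 6 (rule 45): 11101100001011
Gen 7 (rule 126): 10111110011111
Gen 8 (rule 45): 11100000010000
Gen 9 (rule 126): 10110000111000
Gen 10 (rule 45): 11100110100011

Answer: 4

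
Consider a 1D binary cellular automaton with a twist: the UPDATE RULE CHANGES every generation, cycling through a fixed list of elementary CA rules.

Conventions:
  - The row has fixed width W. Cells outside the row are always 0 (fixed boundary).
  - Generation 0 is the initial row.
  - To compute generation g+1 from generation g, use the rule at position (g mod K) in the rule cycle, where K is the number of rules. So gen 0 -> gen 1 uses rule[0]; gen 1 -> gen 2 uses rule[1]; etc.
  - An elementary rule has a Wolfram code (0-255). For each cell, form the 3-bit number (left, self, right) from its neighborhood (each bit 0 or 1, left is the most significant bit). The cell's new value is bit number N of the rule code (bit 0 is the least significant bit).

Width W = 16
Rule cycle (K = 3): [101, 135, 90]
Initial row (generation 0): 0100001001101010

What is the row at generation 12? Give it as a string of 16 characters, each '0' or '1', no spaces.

Gen 0: 0100001001101010
Gen 1 (rule 101): 0101101000111110
Gen 2 (rule 135): 1100001011011100
Gen 3 (rule 90): 1110010011010110
Gen 4 (rule 101): 0010010001111010
Gen 5 (rule 135): 1110110110110010
Gen 6 (rule 90): 1010110110111101
Gen 7 (rule 101): 1111011011000111
Gen 8 (rule 135): 0110000000011010
Gen 9 (rule 90): 1111000000111001
Gen 10 (rule 101): 0001011110001001
Gen 11 (rule 135): 1111001100111011
Gen 12 (rule 90): 1001111111101011

Answer: 1001111111101011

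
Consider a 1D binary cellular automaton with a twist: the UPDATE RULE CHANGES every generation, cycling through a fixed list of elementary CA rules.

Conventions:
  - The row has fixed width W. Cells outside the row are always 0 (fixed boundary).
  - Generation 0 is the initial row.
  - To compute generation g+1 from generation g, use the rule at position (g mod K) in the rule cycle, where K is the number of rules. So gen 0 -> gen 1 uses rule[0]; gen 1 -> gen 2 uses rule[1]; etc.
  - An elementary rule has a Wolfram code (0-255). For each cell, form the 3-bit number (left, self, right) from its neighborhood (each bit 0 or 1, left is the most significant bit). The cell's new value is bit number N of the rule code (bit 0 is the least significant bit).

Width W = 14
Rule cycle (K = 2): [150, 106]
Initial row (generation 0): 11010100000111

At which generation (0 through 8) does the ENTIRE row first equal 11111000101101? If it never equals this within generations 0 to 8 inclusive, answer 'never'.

Gen 0: 11010100000111
Gen 1 (rule 150): 00010110001010
Gen 2 (rule 106): 00101110010100
Gen 3 (rule 150): 01100101110110
Gen 4 (rule 106): 11101011011110
Gen 5 (rule 150): 01001000001101
Gen 6 (rule 106): 10010000011110
Gen 7 (rule 150): 11111000101101
Gen 8 (rule 106): 10001001011110

Answer: 7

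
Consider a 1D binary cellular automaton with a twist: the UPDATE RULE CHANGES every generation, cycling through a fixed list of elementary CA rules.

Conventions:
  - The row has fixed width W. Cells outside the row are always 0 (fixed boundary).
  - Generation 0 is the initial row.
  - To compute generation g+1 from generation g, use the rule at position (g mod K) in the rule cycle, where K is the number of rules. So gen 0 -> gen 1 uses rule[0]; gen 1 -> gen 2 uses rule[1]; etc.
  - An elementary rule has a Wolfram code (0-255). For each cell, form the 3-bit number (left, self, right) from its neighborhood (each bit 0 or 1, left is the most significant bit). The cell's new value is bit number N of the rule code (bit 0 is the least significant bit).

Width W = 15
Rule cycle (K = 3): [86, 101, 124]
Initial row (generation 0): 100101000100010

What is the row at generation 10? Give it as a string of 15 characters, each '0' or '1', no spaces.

Gen 0: 100101000100010
Gen 1 (rule 86): 111101101110111
Gen 2 (rule 101): 000110110011001
Gen 3 (rule 124): 000111111011101
Gen 4 (rule 86): 001000001000101
Gen 5 (rule 101): 101011101010111
Gen 6 (rule 124): 111110111111101
Gen 7 (rule 86): 000010000000101
Gen 8 (rule 101): 111010111110111
Gen 9 (rule 124): 101111100011101
Gen 10 (rule 86): 100000110100101

Answer: 100000110100101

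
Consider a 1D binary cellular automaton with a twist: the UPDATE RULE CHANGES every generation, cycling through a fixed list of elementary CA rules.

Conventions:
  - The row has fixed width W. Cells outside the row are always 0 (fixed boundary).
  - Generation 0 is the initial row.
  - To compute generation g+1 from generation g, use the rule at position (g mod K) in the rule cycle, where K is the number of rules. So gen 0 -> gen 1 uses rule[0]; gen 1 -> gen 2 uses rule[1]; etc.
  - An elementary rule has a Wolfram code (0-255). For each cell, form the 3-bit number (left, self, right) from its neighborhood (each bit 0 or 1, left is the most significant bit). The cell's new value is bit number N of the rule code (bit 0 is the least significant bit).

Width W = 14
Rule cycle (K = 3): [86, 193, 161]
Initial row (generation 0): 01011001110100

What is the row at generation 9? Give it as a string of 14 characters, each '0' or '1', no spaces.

Answer: 01100100000110

Derivation:
Gen 0: 01011001110100
Gen 1 (rule 86): 11001110010110
Gen 2 (rule 193): 01000110000010
Gen 3 (rule 161): 00010000111000
Gen 4 (rule 86): 00111001001100
Gen 5 (rule 193): 10011000000101
Gen 6 (rule 161): 00000011110010
Gen 7 (rule 86): 00000100011111
Gen 8 (rule 193): 11110001001111
Gen 9 (rule 161): 01100100000110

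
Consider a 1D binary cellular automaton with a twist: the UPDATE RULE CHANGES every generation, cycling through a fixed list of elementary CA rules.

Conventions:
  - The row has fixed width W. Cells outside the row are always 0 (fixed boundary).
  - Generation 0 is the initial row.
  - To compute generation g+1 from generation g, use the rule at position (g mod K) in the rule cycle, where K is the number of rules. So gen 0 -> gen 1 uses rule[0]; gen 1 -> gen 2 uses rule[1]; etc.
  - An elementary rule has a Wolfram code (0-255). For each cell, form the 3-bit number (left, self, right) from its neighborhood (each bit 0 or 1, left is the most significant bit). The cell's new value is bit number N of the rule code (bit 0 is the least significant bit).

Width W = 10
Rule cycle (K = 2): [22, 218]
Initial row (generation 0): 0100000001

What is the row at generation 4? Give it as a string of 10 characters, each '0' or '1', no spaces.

Answer: 0001000100

Derivation:
Gen 0: 0100000001
Gen 1 (rule 22): 1110000011
Gen 2 (rule 218): 1111000111
Gen 3 (rule 22): 0000101000
Gen 4 (rule 218): 0001000100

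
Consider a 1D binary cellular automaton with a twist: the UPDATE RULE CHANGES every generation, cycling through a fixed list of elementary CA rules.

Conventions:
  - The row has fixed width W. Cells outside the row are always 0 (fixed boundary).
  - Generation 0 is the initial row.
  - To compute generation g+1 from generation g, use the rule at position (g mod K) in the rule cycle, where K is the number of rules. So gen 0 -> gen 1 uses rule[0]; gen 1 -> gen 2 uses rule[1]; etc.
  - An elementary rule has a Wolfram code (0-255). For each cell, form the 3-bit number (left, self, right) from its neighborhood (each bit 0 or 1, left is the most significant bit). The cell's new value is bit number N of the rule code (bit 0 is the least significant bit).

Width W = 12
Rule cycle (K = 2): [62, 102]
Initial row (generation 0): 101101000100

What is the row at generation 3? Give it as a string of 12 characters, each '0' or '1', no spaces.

Gen 0: 101101000100
Gen 1 (rule 62): 111011101110
Gen 2 (rule 102): 001100110010
Gen 3 (rule 62): 011011101111

Answer: 011011101111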